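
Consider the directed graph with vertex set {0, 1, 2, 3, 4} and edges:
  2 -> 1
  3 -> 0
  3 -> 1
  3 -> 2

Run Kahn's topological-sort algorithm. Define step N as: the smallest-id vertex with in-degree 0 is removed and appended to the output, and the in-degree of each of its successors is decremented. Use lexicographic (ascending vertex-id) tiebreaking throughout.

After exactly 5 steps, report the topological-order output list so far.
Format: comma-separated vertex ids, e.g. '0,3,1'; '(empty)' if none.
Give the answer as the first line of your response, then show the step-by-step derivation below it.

3,0,2,1,4

step 1: output 3; order=[3]; indeg=(0,1,0,0,0)
step 2: output 0; order=[3,0]; indeg=(0,1,0,0,0)
step 3: output 2; order=[3,0,2]; indeg=(0,0,0,0,0)
step 4: output 1; order=[3,0,2,1]; indeg=(0,0,0,0,0)
step 5: output 4; order=[3,0,2,1,4]; indeg=(0,0,0,0,0)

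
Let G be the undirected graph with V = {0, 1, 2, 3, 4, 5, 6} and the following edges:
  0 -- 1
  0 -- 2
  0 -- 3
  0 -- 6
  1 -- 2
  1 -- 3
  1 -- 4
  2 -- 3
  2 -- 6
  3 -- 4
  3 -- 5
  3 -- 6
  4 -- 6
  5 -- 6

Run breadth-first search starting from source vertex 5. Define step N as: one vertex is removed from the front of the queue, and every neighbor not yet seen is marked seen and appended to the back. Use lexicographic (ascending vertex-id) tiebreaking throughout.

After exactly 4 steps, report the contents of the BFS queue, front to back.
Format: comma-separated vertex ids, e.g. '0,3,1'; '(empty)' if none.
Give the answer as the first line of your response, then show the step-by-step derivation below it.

1,2,4

step 1: dequeue 5; queue=[3,6]; order=5
step 2: dequeue 3; queue=[6,0,1,2,4]; order=5,3
step 3: dequeue 6; queue=[0,1,2,4]; order=5,3,6
step 4: dequeue 0; queue=[1,2,4]; order=5,3,6,0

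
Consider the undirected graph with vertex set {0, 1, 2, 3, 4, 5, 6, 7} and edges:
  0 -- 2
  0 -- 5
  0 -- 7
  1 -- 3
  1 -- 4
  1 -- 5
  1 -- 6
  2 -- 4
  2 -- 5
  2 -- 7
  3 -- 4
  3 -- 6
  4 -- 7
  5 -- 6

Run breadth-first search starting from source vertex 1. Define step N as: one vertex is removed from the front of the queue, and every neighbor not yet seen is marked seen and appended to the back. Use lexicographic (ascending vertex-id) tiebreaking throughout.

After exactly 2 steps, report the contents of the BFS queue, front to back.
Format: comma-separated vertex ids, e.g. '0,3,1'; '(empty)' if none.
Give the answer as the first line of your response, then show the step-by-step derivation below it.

4,5,6

step 1: dequeue 1; queue=[3,4,5,6]; order=1
step 2: dequeue 3; queue=[4,5,6]; order=1,3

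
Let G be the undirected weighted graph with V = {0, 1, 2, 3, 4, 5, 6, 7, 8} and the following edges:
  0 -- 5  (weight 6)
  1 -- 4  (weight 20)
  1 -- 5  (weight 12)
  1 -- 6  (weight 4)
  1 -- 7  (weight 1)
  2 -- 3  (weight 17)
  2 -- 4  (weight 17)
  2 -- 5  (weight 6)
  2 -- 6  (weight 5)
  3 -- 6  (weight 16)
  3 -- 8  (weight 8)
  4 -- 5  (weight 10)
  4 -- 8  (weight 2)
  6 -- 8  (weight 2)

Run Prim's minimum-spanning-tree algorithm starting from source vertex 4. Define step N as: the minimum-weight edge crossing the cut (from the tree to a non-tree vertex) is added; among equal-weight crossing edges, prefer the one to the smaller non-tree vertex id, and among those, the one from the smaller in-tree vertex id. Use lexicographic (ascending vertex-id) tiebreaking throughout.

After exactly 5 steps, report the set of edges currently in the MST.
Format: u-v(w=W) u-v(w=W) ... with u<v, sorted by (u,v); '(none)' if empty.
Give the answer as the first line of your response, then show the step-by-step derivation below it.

1-6(w=4) 1-7(w=1) 2-6(w=5) 4-8(w=2) 6-8(w=2)

step 1: add edge 4-8 (w=2); MST = {4-8(w=2)}
step 2: add edge 6-8 (w=2); MST = {4-8(w=2) 6-8(w=2)}
step 3: add edge 1-6 (w=4); MST = {1-6(w=4) 4-8(w=2) 6-8(w=2)}
step 4: add edge 1-7 (w=1); MST = {1-6(w=4) 1-7(w=1) 4-8(w=2) 6-8(w=2)}
step 5: add edge 2-6 (w=5); MST = {1-6(w=4) 1-7(w=1) 2-6(w=5) 4-8(w=2) 6-8(w=2)}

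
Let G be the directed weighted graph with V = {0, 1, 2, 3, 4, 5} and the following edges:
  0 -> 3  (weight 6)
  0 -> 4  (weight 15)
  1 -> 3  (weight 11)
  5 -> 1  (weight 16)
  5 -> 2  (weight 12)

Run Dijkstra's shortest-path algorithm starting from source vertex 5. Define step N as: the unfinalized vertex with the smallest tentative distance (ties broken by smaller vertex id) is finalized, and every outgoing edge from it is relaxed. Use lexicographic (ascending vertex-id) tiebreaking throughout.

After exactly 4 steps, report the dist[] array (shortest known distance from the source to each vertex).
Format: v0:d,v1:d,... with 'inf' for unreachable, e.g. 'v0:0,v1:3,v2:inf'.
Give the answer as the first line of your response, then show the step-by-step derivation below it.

v0:inf,v1:16,v2:12,v3:27,v4:inf,v5:0

step 1: dist = v0:inf,v1:16,v2:12,v3:inf,v4:inf,v5:0
step 2: dist = v0:inf,v1:16,v2:12,v3:inf,v4:inf,v5:0
step 3: dist = v0:inf,v1:16,v2:12,v3:27,v4:inf,v5:0
step 4: dist = v0:inf,v1:16,v2:12,v3:27,v4:inf,v5:0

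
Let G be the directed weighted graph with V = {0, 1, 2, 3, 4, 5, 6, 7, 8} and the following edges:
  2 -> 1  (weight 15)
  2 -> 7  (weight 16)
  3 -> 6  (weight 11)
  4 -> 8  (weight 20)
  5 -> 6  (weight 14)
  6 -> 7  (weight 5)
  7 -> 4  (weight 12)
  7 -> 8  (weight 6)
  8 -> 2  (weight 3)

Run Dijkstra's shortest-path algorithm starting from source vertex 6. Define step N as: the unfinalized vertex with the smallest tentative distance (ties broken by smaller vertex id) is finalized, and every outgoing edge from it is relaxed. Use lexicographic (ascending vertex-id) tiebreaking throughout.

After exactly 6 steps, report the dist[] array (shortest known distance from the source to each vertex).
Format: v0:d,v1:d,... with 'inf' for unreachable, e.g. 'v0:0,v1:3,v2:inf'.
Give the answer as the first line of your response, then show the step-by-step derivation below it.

v0:inf,v1:29,v2:14,v3:inf,v4:17,v5:inf,v6:0,v7:5,v8:11

step 1: dist = v0:inf,v1:inf,v2:inf,v3:inf,v4:inf,v5:inf,v6:0,v7:5,v8:inf
step 2: dist = v0:inf,v1:inf,v2:inf,v3:inf,v4:17,v5:inf,v6:0,v7:5,v8:11
step 3: dist = v0:inf,v1:inf,v2:14,v3:inf,v4:17,v5:inf,v6:0,v7:5,v8:11
step 4: dist = v0:inf,v1:29,v2:14,v3:inf,v4:17,v5:inf,v6:0,v7:5,v8:11
step 5: dist = v0:inf,v1:29,v2:14,v3:inf,v4:17,v5:inf,v6:0,v7:5,v8:11
step 6: dist = v0:inf,v1:29,v2:14,v3:inf,v4:17,v5:inf,v6:0,v7:5,v8:11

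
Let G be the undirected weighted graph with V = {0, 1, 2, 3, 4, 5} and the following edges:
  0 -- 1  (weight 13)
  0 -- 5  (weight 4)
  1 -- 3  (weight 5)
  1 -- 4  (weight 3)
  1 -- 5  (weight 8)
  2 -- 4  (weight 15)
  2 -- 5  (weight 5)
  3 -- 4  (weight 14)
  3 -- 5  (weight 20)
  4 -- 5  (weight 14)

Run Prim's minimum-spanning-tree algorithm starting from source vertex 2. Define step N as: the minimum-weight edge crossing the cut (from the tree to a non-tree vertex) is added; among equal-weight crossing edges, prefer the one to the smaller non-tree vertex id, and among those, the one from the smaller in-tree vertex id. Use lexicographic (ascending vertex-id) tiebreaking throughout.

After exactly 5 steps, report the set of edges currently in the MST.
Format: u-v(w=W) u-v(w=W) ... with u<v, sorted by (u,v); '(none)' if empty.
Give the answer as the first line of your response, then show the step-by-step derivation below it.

0-5(w=4) 1-3(w=5) 1-4(w=3) 1-5(w=8) 2-5(w=5)

step 1: add edge 2-5 (w=5); MST = {2-5(w=5)}
step 2: add edge 0-5 (w=4); MST = {0-5(w=4) 2-5(w=5)}
step 3: add edge 1-5 (w=8); MST = {0-5(w=4) 1-5(w=8) 2-5(w=5)}
step 4: add edge 1-4 (w=3); MST = {0-5(w=4) 1-4(w=3) 1-5(w=8) 2-5(w=5)}
step 5: add edge 1-3 (w=5); MST = {0-5(w=4) 1-3(w=5) 1-4(w=3) 1-5(w=8) 2-5(w=5)}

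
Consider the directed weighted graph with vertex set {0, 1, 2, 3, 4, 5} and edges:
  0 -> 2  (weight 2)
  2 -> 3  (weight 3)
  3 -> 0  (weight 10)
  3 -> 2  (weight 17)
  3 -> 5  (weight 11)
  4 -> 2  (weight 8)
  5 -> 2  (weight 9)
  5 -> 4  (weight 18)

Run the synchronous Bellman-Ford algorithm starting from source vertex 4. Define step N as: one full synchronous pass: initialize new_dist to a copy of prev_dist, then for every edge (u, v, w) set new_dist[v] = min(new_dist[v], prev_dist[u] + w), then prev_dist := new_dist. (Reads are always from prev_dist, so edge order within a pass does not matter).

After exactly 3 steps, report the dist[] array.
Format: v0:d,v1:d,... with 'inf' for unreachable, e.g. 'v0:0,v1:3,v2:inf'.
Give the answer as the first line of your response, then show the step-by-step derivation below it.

v0:21,v1:inf,v2:8,v3:11,v4:0,v5:22

step 1: dist = v0:inf,v1:inf,v2:8,v3:inf,v4:0,v5:inf
step 2: dist = v0:inf,v1:inf,v2:8,v3:11,v4:0,v5:inf
step 3: dist = v0:21,v1:inf,v2:8,v3:11,v4:0,v5:22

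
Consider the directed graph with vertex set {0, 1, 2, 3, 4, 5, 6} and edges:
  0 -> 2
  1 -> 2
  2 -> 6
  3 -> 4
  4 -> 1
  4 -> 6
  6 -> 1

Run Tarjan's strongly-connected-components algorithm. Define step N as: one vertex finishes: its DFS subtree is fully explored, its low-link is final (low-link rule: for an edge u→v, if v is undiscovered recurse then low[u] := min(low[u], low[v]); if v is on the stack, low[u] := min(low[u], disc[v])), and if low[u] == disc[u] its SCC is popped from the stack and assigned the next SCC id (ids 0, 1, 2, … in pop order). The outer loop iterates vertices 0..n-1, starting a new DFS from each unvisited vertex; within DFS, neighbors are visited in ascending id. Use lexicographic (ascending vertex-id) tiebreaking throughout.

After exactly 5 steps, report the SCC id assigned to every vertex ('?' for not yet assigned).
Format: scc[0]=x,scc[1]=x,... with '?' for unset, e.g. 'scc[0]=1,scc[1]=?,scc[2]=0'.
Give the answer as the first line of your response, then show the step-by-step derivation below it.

scc[0]=1,scc[1]=0,scc[2]=0,scc[3]=?,scc[4]=2,scc[5]=?,scc[6]=0

step 1: low=(low[0]=0,low[1]=1,low[2]=1,low[3]=?,low[4]=?,low[5]=?,low[6]=2); scc=(scc[0]=?,scc[1]=?,scc[2]=?,scc[3]=?,scc[4]=?,scc[5]=?,scc[6]=?)
step 2: low=(low[0]=0,low[1]=1,low[2]=1,low[3]=?,low[4]=?,low[5]=?,low[6]=1); scc=(scc[0]=?,scc[1]=?,scc[2]=?,scc[3]=?,scc[4]=?,scc[5]=?,scc[6]=?)
step 3: low=(low[0]=0,low[1]=1,low[2]=1,low[3]=?,low[4]=?,low[5]=?,low[6]=1); scc=(scc[0]=?,scc[1]=0,scc[2]=0,scc[3]=?,scc[4]=?,scc[5]=?,scc[6]=0)
step 4: low=(low[0]=0,low[1]=1,low[2]=1,low[3]=?,low[4]=?,low[5]=?,low[6]=1); scc=(scc[0]=1,scc[1]=0,scc[2]=0,scc[3]=?,scc[4]=?,scc[5]=?,scc[6]=0)
step 5: low=(low[0]=0,low[1]=1,low[2]=1,low[3]=4,low[4]=5,low[5]=?,low[6]=1); scc=(scc[0]=1,scc[1]=0,scc[2]=0,scc[3]=?,scc[4]=2,scc[5]=?,scc[6]=0)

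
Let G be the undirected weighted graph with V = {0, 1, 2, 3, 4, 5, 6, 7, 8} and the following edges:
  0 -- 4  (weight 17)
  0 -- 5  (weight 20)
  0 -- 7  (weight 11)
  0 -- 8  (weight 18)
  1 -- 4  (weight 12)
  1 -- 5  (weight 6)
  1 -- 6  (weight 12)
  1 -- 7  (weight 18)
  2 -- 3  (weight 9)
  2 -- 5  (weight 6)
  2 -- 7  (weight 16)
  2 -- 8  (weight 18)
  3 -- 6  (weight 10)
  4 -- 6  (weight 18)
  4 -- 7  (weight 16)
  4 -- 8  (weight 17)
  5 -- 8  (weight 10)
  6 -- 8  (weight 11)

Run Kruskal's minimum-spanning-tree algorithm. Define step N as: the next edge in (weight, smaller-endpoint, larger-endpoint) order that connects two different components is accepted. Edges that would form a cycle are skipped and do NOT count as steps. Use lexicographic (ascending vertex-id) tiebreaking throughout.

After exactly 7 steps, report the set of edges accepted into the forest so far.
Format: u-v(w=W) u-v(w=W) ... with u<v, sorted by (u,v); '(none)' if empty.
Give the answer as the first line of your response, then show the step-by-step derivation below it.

0-7(w=11) 1-4(w=12) 1-5(w=6) 2-3(w=9) 2-5(w=6) 3-6(w=10) 5-8(w=10)

step 1: add edge 1-5 (w=6); MST = {1-5(w=6)}
step 2: add edge 2-5 (w=6); MST = {1-5(w=6) 2-5(w=6)}
step 3: add edge 2-3 (w=9); MST = {1-5(w=6) 2-3(w=9) 2-5(w=6)}
step 4: add edge 3-6 (w=10); MST = {1-5(w=6) 2-3(w=9) 2-5(w=6) 3-6(w=10)}
step 5: add edge 5-8 (w=10); MST = {1-5(w=6) 2-3(w=9) 2-5(w=6) 3-6(w=10) 5-8(w=10)}
step 6: add edge 0-7 (w=11); MST = {0-7(w=11) 1-5(w=6) 2-3(w=9) 2-5(w=6) 3-6(w=10) 5-8(w=10)}
step 7: add edge 1-4 (w=12); MST = {0-7(w=11) 1-4(w=12) 1-5(w=6) 2-3(w=9) 2-5(w=6) 3-6(w=10) 5-8(w=10)}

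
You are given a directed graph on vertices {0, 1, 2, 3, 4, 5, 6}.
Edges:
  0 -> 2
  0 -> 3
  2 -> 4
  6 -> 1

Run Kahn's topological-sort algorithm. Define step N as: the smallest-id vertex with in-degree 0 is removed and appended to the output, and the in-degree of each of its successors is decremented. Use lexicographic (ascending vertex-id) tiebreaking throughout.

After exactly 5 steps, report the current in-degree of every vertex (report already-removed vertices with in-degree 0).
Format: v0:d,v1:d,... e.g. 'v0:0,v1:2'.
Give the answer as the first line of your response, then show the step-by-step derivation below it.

v0:0,v1:1,v2:0,v3:0,v4:0,v5:0,v6:0

step 1: output 0; order=[0]; indeg=(0,1,0,0,1,0,0)
step 2: output 2; order=[0,2]; indeg=(0,1,0,0,0,0,0)
step 3: output 3; order=[0,2,3]; indeg=(0,1,0,0,0,0,0)
step 4: output 4; order=[0,2,3,4]; indeg=(0,1,0,0,0,0,0)
step 5: output 5; order=[0,2,3,4,5]; indeg=(0,1,0,0,0,0,0)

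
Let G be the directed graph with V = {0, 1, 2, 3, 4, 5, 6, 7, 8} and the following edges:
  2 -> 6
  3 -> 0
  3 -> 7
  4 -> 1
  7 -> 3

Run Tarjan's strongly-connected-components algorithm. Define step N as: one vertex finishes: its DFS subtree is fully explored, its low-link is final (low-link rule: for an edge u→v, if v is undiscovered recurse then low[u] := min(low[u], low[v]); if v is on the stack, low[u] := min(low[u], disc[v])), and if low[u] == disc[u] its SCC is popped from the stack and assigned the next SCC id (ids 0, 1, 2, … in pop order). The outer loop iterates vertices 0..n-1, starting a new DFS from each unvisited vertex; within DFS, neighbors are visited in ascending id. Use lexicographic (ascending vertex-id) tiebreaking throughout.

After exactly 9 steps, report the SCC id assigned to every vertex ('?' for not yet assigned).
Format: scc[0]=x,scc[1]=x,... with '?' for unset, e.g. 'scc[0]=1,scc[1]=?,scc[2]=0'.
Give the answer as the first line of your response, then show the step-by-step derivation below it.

scc[0]=0,scc[1]=1,scc[2]=3,scc[3]=4,scc[4]=5,scc[5]=6,scc[6]=2,scc[7]=4,scc[8]=7

step 1: low=(low[0]=0,low[1]=?,low[2]=?,low[3]=?,low[4]=?,low[5]=?,low[6]=?,low[7]=?,low[8]=?); scc=(scc[0]=0,scc[1]=?,scc[2]=?,scc[3]=?,scc[4]=?,scc[5]=?,scc[6]=?,scc[7]=?,scc[8]=?)
step 2: low=(low[0]=0,low[1]=1,low[2]=?,low[3]=?,low[4]=?,low[5]=?,low[6]=?,low[7]=?,low[8]=?); scc=(scc[0]=0,scc[1]=1,scc[2]=?,scc[3]=?,scc[4]=?,scc[5]=?,scc[6]=?,scc[7]=?,scc[8]=?)
step 3: low=(low[0]=0,low[1]=1,low[2]=2,low[3]=?,low[4]=?,low[5]=?,low[6]=3,low[7]=?,low[8]=?); scc=(scc[0]=0,scc[1]=1,scc[2]=?,scc[3]=?,scc[4]=?,scc[5]=?,scc[6]=2,scc[7]=?,scc[8]=?)
step 4: low=(low[0]=0,low[1]=1,low[2]=2,low[3]=?,low[4]=?,low[5]=?,low[6]=3,low[7]=?,low[8]=?); scc=(scc[0]=0,scc[1]=1,scc[2]=3,scc[3]=?,scc[4]=?,scc[5]=?,scc[6]=2,scc[7]=?,scc[8]=?)
step 5: low=(low[0]=0,low[1]=1,low[2]=2,low[3]=4,low[4]=?,low[5]=?,low[6]=3,low[7]=4,low[8]=?); scc=(scc[0]=0,scc[1]=1,scc[2]=3,scc[3]=?,scc[4]=?,scc[5]=?,scc[6]=2,scc[7]=?,scc[8]=?)
step 6: low=(low[0]=0,low[1]=1,low[2]=2,low[3]=4,low[4]=?,low[5]=?,low[6]=3,low[7]=4,low[8]=?); scc=(scc[0]=0,scc[1]=1,scc[2]=3,scc[3]=4,scc[4]=?,scc[5]=?,scc[6]=2,scc[7]=4,scc[8]=?)
step 7: low=(low[0]=0,low[1]=1,low[2]=2,low[3]=4,low[4]=6,low[5]=?,low[6]=3,low[7]=4,low[8]=?); scc=(scc[0]=0,scc[1]=1,scc[2]=3,scc[3]=4,scc[4]=5,scc[5]=?,scc[6]=2,scc[7]=4,scc[8]=?)
step 8: low=(low[0]=0,low[1]=1,low[2]=2,low[3]=4,low[4]=6,low[5]=7,low[6]=3,low[7]=4,low[8]=?); scc=(scc[0]=0,scc[1]=1,scc[2]=3,scc[3]=4,scc[4]=5,scc[5]=6,scc[6]=2,scc[7]=4,scc[8]=?)
step 9: low=(low[0]=0,low[1]=1,low[2]=2,low[3]=4,low[4]=6,low[5]=7,low[6]=3,low[7]=4,low[8]=8); scc=(scc[0]=0,scc[1]=1,scc[2]=3,scc[3]=4,scc[4]=5,scc[5]=6,scc[6]=2,scc[7]=4,scc[8]=7)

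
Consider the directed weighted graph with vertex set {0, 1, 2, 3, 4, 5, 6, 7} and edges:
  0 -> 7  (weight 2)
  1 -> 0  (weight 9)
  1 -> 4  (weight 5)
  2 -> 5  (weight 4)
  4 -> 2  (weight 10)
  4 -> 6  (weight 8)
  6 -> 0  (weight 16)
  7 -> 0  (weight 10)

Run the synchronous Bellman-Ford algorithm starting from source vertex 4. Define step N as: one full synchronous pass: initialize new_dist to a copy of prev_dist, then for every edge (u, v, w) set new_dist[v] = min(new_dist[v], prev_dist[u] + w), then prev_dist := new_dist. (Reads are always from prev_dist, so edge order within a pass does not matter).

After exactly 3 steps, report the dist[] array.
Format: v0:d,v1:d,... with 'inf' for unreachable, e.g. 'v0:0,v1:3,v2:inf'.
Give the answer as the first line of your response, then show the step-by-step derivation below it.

v0:24,v1:inf,v2:10,v3:inf,v4:0,v5:14,v6:8,v7:26

step 1: dist = v0:inf,v1:inf,v2:10,v3:inf,v4:0,v5:inf,v6:8,v7:inf
step 2: dist = v0:24,v1:inf,v2:10,v3:inf,v4:0,v5:14,v6:8,v7:inf
step 3: dist = v0:24,v1:inf,v2:10,v3:inf,v4:0,v5:14,v6:8,v7:26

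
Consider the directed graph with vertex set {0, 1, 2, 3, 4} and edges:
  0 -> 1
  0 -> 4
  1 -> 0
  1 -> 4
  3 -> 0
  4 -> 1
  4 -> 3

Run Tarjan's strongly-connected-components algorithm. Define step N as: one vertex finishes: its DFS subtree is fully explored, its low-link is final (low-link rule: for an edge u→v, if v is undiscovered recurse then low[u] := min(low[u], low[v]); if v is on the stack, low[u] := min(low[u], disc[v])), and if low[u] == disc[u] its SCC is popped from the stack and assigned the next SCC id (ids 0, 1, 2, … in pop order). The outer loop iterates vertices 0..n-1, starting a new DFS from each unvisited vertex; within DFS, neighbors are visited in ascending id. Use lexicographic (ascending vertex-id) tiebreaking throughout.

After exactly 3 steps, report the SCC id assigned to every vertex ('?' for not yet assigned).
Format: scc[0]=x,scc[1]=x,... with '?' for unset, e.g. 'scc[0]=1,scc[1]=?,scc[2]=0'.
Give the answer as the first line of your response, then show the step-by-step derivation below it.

scc[0]=?,scc[1]=?,scc[2]=?,scc[3]=?,scc[4]=?

step 1: low=(low[0]=0,low[1]=0,low[2]=?,low[3]=0,low[4]=1); scc=(scc[0]=?,scc[1]=?,scc[2]=?,scc[3]=?,scc[4]=?)
step 2: low=(low[0]=0,low[1]=0,low[2]=?,low[3]=0,low[4]=0); scc=(scc[0]=?,scc[1]=?,scc[2]=?,scc[3]=?,scc[4]=?)
step 3: low=(low[0]=0,low[1]=0,low[2]=?,low[3]=0,low[4]=0); scc=(scc[0]=?,scc[1]=?,scc[2]=?,scc[3]=?,scc[4]=?)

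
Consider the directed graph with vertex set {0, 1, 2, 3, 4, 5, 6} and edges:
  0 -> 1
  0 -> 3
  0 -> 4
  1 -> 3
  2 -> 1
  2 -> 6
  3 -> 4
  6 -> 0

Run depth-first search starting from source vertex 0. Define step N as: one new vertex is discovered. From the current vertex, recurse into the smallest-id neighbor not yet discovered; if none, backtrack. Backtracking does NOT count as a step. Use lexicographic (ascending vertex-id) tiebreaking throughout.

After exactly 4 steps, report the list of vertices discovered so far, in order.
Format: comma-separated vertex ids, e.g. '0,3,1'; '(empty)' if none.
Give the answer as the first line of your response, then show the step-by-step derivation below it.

0,1,3,4

step 1: discover 0; path=0; order=0
step 2: discover 1; path=0>1; order=0,1
step 3: discover 3; path=0>1>3; order=0,1,3
step 4: discover 4; path=0>1>3>4; order=0,1,3,4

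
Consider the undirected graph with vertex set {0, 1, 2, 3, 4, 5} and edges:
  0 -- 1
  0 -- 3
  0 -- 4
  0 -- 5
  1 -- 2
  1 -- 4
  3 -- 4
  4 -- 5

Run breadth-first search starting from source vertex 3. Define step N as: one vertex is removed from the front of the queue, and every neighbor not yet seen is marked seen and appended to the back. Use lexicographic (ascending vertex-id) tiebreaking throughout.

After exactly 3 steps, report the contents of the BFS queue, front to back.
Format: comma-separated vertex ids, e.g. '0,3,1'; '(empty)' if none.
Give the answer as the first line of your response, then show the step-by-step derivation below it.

1,5

step 1: dequeue 3; queue=[0,4]; order=3
step 2: dequeue 0; queue=[4,1,5]; order=3,0
step 3: dequeue 4; queue=[1,5]; order=3,0,4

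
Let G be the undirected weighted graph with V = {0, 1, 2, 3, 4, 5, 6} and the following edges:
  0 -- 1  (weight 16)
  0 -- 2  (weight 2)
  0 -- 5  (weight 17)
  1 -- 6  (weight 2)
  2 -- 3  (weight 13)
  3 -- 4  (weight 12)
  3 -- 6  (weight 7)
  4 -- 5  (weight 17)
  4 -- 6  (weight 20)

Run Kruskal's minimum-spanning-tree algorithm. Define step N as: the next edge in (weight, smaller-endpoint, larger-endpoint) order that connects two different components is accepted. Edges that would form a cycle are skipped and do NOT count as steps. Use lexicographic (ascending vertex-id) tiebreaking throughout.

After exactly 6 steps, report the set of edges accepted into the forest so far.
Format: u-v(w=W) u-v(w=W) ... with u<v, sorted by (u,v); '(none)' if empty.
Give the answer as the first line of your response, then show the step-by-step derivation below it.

0-2(w=2) 0-5(w=17) 1-6(w=2) 2-3(w=13) 3-4(w=12) 3-6(w=7)

step 1: add edge 0-2 (w=2); MST = {0-2(w=2)}
step 2: add edge 1-6 (w=2); MST = {0-2(w=2) 1-6(w=2)}
step 3: add edge 3-6 (w=7); MST = {0-2(w=2) 1-6(w=2) 3-6(w=7)}
step 4: add edge 3-4 (w=12); MST = {0-2(w=2) 1-6(w=2) 3-4(w=12) 3-6(w=7)}
step 5: add edge 2-3 (w=13); MST = {0-2(w=2) 1-6(w=2) 2-3(w=13) 3-4(w=12) 3-6(w=7)}
step 6: add edge 0-5 (w=17); MST = {0-2(w=2) 0-5(w=17) 1-6(w=2) 2-3(w=13) 3-4(w=12) 3-6(w=7)}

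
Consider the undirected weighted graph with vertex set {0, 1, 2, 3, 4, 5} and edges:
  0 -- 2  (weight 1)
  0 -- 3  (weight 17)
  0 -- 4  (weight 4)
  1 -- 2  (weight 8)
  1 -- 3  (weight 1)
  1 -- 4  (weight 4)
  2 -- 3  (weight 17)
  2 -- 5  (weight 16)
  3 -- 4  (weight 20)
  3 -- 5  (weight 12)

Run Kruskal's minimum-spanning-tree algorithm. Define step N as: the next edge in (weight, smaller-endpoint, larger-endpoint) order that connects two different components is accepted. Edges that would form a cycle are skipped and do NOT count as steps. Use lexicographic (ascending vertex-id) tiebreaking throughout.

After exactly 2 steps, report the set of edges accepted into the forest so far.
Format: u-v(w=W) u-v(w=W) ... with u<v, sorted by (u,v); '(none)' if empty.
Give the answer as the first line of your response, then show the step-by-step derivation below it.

0-2(w=1) 1-3(w=1)

step 1: add edge 0-2 (w=1); MST = {0-2(w=1)}
step 2: add edge 1-3 (w=1); MST = {0-2(w=1) 1-3(w=1)}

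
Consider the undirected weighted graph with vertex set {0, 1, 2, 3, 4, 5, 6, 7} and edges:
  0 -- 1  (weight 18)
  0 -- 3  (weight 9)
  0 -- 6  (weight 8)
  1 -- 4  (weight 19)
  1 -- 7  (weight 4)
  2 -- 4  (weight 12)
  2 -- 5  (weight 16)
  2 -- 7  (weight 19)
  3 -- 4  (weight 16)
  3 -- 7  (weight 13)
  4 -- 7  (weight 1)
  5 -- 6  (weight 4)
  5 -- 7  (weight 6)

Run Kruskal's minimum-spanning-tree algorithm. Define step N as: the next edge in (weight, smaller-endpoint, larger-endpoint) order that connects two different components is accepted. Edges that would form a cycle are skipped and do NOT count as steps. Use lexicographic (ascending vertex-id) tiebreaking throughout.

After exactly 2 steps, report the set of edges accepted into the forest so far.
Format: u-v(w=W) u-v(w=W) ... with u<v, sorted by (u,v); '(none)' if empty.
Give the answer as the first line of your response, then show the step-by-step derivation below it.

1-7(w=4) 4-7(w=1)

step 1: add edge 4-7 (w=1); MST = {4-7(w=1)}
step 2: add edge 1-7 (w=4); MST = {1-7(w=4) 4-7(w=1)}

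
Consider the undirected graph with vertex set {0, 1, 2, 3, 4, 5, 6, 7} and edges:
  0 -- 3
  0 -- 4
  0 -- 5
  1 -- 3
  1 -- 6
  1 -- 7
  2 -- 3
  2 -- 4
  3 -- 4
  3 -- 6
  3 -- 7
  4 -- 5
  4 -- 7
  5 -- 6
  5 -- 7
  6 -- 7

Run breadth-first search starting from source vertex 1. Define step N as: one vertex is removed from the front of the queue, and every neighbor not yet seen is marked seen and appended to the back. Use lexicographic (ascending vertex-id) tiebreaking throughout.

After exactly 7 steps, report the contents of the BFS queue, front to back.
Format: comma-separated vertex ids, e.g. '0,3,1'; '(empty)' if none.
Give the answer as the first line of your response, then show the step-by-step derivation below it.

5

step 1: dequeue 1; queue=[3,6,7]; order=1
step 2: dequeue 3; queue=[6,7,0,2,4]; order=1,3
step 3: dequeue 6; queue=[7,0,2,4,5]; order=1,3,6
step 4: dequeue 7; queue=[0,2,4,5]; order=1,3,6,7
step 5: dequeue 0; queue=[2,4,5]; order=1,3,6,7,0
step 6: dequeue 2; queue=[4,5]; order=1,3,6,7,0,2
step 7: dequeue 4; queue=[5]; order=1,3,6,7,0,2,4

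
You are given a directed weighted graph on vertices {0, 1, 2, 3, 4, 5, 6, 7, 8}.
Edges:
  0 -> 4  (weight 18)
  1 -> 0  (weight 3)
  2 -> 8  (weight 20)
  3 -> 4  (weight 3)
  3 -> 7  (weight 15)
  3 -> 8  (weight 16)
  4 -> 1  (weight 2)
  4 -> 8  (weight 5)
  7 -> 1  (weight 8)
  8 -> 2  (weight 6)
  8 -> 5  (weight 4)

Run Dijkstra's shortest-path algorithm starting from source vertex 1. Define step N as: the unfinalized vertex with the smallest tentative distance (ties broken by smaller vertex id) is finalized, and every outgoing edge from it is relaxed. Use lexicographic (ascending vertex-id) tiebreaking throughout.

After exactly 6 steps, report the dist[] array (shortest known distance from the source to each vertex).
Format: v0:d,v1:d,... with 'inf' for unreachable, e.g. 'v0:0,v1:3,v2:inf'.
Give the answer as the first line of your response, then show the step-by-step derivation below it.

v0:3,v1:0,v2:32,v3:inf,v4:21,v5:30,v6:inf,v7:inf,v8:26

step 1: dist = v0:3,v1:0,v2:inf,v3:inf,v4:inf,v5:inf,v6:inf,v7:inf,v8:inf
step 2: dist = v0:3,v1:0,v2:inf,v3:inf,v4:21,v5:inf,v6:inf,v7:inf,v8:inf
step 3: dist = v0:3,v1:0,v2:inf,v3:inf,v4:21,v5:inf,v6:inf,v7:inf,v8:26
step 4: dist = v0:3,v1:0,v2:32,v3:inf,v4:21,v5:30,v6:inf,v7:inf,v8:26
step 5: dist = v0:3,v1:0,v2:32,v3:inf,v4:21,v5:30,v6:inf,v7:inf,v8:26
step 6: dist = v0:3,v1:0,v2:32,v3:inf,v4:21,v5:30,v6:inf,v7:inf,v8:26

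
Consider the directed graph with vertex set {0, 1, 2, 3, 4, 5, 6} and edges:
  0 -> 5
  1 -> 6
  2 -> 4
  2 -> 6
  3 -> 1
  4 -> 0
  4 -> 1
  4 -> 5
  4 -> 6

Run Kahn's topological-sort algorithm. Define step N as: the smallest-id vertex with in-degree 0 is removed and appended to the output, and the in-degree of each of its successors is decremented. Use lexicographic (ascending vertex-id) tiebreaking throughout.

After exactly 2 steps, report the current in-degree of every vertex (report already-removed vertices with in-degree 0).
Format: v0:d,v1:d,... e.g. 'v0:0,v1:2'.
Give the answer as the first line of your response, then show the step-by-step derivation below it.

v0:1,v1:1,v2:0,v3:0,v4:0,v5:2,v6:2

step 1: output 2; order=[2]; indeg=(1,2,0,0,0,2,2)
step 2: output 3; order=[2,3]; indeg=(1,1,0,0,0,2,2)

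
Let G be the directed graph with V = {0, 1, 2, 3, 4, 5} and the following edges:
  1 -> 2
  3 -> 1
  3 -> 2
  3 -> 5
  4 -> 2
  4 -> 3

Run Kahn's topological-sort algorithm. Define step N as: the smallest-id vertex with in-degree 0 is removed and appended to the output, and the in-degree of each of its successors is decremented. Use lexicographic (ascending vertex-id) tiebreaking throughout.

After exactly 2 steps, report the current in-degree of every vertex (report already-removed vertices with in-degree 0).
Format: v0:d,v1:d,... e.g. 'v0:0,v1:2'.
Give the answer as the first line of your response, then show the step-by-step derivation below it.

v0:0,v1:1,v2:2,v3:0,v4:0,v5:1

step 1: output 0; order=[0]; indeg=(0,1,3,1,0,1)
step 2: output 4; order=[0,4]; indeg=(0,1,2,0,0,1)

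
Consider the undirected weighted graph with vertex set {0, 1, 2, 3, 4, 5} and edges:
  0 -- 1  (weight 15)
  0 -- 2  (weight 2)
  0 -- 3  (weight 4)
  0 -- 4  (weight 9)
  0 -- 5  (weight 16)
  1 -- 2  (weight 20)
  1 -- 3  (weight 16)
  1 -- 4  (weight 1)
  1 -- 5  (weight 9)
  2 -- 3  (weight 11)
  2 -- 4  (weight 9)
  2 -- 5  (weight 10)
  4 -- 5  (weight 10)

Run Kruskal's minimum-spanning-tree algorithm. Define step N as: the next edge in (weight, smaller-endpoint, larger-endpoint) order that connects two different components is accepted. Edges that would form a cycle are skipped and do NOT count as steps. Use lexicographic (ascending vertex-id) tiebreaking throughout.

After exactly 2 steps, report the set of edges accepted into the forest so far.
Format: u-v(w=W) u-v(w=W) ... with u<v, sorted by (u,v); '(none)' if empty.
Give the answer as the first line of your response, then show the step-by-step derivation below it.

0-2(w=2) 1-4(w=1)

step 1: add edge 1-4 (w=1); MST = {1-4(w=1)}
step 2: add edge 0-2 (w=2); MST = {0-2(w=2) 1-4(w=1)}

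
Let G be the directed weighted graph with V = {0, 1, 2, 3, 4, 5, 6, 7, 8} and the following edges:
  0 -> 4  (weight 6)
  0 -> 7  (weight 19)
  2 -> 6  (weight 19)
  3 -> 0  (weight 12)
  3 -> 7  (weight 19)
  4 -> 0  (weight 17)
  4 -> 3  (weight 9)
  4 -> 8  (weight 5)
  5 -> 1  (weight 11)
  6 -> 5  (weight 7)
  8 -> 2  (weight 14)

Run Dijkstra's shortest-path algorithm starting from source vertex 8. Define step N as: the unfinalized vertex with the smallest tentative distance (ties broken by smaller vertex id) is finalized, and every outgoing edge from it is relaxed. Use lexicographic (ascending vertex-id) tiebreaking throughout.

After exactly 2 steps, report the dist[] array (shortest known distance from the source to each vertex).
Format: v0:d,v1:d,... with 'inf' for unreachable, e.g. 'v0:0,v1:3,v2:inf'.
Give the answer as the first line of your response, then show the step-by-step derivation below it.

v0:inf,v1:inf,v2:14,v3:inf,v4:inf,v5:inf,v6:33,v7:inf,v8:0

step 1: dist = v0:inf,v1:inf,v2:14,v3:inf,v4:inf,v5:inf,v6:inf,v7:inf,v8:0
step 2: dist = v0:inf,v1:inf,v2:14,v3:inf,v4:inf,v5:inf,v6:33,v7:inf,v8:0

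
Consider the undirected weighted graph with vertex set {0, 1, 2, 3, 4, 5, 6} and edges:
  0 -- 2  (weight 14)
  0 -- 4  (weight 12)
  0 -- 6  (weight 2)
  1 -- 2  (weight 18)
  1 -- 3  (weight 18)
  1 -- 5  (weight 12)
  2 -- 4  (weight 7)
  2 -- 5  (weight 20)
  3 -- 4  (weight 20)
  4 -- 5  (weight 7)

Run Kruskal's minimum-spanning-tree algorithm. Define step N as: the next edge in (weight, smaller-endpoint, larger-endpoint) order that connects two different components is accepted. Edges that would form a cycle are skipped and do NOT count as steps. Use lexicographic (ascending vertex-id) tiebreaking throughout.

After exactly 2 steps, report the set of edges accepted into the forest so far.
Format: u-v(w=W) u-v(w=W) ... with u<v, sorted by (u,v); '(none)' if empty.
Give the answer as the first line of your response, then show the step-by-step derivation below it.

0-6(w=2) 2-4(w=7)

step 1: add edge 0-6 (w=2); MST = {0-6(w=2)}
step 2: add edge 2-4 (w=7); MST = {0-6(w=2) 2-4(w=7)}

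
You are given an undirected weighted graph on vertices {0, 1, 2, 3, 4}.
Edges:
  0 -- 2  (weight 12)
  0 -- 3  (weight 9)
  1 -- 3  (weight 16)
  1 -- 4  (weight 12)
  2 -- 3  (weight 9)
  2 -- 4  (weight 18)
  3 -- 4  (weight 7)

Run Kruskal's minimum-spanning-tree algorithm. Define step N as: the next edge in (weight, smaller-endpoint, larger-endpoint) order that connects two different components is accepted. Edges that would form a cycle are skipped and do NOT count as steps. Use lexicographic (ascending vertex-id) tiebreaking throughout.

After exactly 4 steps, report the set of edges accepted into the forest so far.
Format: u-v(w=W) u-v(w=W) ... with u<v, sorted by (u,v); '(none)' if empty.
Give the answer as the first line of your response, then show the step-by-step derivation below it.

0-3(w=9) 1-4(w=12) 2-3(w=9) 3-4(w=7)

step 1: add edge 3-4 (w=7); MST = {3-4(w=7)}
step 2: add edge 0-3 (w=9); MST = {0-3(w=9) 3-4(w=7)}
step 3: add edge 2-3 (w=9); MST = {0-3(w=9) 2-3(w=9) 3-4(w=7)}
step 4: add edge 1-4 (w=12); MST = {0-3(w=9) 1-4(w=12) 2-3(w=9) 3-4(w=7)}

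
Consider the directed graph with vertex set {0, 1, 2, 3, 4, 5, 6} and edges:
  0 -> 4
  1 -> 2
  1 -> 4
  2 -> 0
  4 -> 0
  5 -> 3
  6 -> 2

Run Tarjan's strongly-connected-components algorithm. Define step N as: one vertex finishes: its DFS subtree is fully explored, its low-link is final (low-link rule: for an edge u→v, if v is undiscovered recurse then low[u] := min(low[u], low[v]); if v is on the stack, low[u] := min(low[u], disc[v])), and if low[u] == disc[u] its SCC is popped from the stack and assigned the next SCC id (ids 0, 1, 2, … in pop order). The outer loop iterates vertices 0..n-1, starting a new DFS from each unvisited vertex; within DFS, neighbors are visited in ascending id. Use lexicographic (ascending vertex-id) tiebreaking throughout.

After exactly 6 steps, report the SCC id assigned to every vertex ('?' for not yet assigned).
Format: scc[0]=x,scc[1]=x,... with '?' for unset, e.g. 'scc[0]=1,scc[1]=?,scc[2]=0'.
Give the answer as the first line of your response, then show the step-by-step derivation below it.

scc[0]=0,scc[1]=2,scc[2]=1,scc[3]=3,scc[4]=0,scc[5]=4,scc[6]=?

step 1: low=(low[0]=0,low[1]=?,low[2]=?,low[3]=?,low[4]=0,low[5]=?,low[6]=?); scc=(scc[0]=?,scc[1]=?,scc[2]=?,scc[3]=?,scc[4]=?,scc[5]=?,scc[6]=?)
step 2: low=(low[0]=0,low[1]=?,low[2]=?,low[3]=?,low[4]=0,low[5]=?,low[6]=?); scc=(scc[0]=0,scc[1]=?,scc[2]=?,scc[3]=?,scc[4]=0,scc[5]=?,scc[6]=?)
step 3: low=(low[0]=0,low[1]=2,low[2]=3,low[3]=?,low[4]=0,low[5]=?,low[6]=?); scc=(scc[0]=0,scc[1]=?,scc[2]=1,scc[3]=?,scc[4]=0,scc[5]=?,scc[6]=?)
step 4: low=(low[0]=0,low[1]=2,low[2]=3,low[3]=?,low[4]=0,low[5]=?,low[6]=?); scc=(scc[0]=0,scc[1]=2,scc[2]=1,scc[3]=?,scc[4]=0,scc[5]=?,scc[6]=?)
step 5: low=(low[0]=0,low[1]=2,low[2]=3,low[3]=4,low[4]=0,low[5]=?,low[6]=?); scc=(scc[0]=0,scc[1]=2,scc[2]=1,scc[3]=3,scc[4]=0,scc[5]=?,scc[6]=?)
step 6: low=(low[0]=0,low[1]=2,low[2]=3,low[3]=4,low[4]=0,low[5]=5,low[6]=?); scc=(scc[0]=0,scc[1]=2,scc[2]=1,scc[3]=3,scc[4]=0,scc[5]=4,scc[6]=?)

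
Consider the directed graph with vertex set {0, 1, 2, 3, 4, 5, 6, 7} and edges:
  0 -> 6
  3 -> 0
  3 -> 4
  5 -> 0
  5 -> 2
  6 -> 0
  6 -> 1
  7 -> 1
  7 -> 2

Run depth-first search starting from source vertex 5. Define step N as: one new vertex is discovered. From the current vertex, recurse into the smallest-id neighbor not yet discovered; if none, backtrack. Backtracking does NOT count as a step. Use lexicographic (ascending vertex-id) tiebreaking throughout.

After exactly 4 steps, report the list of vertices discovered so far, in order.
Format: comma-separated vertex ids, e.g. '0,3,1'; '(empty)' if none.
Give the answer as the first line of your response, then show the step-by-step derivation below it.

5,0,6,1

step 1: discover 5; path=5; order=5
step 2: discover 0; path=5>0; order=5,0
step 3: discover 6; path=5>0>6; order=5,0,6
step 4: discover 1; path=5>0>6>1; order=5,0,6,1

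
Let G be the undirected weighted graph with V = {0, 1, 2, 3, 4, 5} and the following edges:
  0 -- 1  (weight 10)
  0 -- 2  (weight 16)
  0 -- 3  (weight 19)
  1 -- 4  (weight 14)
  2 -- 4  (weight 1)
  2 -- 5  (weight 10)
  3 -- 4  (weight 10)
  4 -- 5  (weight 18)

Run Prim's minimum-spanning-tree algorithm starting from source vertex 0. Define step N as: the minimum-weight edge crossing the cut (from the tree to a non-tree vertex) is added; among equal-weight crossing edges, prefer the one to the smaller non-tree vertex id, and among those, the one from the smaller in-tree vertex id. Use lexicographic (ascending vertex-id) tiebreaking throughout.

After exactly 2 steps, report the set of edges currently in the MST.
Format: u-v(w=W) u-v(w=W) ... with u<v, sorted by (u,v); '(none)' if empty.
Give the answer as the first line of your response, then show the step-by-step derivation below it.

0-1(w=10) 1-4(w=14)

step 1: add edge 0-1 (w=10); MST = {0-1(w=10)}
step 2: add edge 1-4 (w=14); MST = {0-1(w=10) 1-4(w=14)}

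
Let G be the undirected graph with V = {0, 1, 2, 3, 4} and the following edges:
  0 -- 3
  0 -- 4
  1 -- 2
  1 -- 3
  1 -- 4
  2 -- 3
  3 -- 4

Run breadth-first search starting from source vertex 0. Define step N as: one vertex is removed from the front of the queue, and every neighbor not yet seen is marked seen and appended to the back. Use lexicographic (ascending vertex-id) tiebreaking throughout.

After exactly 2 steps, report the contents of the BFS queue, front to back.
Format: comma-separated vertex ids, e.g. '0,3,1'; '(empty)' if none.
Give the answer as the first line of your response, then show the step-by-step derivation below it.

4,1,2

step 1: dequeue 0; queue=[3,4]; order=0
step 2: dequeue 3; queue=[4,1,2]; order=0,3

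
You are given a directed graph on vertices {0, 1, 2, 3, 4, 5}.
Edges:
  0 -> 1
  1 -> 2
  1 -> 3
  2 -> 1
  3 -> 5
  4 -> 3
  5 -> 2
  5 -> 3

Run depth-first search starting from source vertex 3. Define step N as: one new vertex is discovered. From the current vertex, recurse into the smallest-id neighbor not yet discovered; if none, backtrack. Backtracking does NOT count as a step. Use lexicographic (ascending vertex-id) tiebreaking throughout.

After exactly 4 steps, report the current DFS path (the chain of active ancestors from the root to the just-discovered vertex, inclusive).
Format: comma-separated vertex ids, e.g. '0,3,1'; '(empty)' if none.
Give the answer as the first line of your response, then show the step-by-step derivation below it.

3,5,2,1

step 1: discover 3; path=3; order=3
step 2: discover 5; path=3>5; order=3,5
step 3: discover 2; path=3>5>2; order=3,5,2
step 4: discover 1; path=3>5>2>1; order=3,5,2,1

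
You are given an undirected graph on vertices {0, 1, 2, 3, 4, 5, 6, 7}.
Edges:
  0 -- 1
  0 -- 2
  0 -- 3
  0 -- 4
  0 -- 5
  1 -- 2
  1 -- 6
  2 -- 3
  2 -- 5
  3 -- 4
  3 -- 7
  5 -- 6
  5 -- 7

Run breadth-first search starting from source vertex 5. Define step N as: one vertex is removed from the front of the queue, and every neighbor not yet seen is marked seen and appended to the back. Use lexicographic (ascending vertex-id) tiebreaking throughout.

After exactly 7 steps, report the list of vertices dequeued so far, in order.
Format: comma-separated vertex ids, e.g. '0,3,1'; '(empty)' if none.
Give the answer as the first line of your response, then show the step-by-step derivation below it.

5,0,2,6,7,1,3

step 1: dequeue 5; queue=[0,2,6,7]; order=5
step 2: dequeue 0; queue=[2,6,7,1,3,4]; order=5,0
step 3: dequeue 2; queue=[6,7,1,3,4]; order=5,0,2
step 4: dequeue 6; queue=[7,1,3,4]; order=5,0,2,6
step 5: dequeue 7; queue=[1,3,4]; order=5,0,2,6,7
step 6: dequeue 1; queue=[3,4]; order=5,0,2,6,7,1
step 7: dequeue 3; queue=[4]; order=5,0,2,6,7,1,3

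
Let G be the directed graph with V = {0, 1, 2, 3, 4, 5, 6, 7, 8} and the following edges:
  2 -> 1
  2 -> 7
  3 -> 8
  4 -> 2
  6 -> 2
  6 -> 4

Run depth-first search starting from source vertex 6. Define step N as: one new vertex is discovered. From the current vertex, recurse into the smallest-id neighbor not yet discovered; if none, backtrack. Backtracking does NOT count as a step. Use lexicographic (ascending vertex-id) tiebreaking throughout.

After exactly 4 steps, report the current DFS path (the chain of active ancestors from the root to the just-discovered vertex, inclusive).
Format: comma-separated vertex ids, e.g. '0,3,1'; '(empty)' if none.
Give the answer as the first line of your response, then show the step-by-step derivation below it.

6,2,7

step 1: discover 6; path=6; order=6
step 2: discover 2; path=6>2; order=6,2
step 3: discover 1; path=6>2>1; order=6,2,1
step 4: discover 7; path=6>2>7; order=6,2,1,7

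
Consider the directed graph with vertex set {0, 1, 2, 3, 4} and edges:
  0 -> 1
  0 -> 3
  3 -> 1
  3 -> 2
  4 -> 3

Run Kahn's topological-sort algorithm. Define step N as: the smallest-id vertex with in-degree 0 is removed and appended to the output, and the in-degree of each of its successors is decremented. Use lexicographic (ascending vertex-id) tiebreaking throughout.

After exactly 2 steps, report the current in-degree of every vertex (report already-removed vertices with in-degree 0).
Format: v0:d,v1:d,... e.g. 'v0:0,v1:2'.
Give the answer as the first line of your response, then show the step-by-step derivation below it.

v0:0,v1:1,v2:1,v3:0,v4:0

step 1: output 0; order=[0]; indeg=(0,1,1,1,0)
step 2: output 4; order=[0,4]; indeg=(0,1,1,0,0)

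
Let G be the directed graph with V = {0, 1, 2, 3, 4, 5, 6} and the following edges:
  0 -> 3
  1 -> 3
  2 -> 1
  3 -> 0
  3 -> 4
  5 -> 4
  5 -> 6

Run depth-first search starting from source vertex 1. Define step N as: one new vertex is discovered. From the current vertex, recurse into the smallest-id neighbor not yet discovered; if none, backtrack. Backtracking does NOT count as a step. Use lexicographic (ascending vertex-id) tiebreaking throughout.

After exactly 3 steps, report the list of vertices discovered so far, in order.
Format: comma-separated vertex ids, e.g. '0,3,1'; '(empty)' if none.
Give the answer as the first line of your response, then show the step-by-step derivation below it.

1,3,0

step 1: discover 1; path=1; order=1
step 2: discover 3; path=1>3; order=1,3
step 3: discover 0; path=1>3>0; order=1,3,0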